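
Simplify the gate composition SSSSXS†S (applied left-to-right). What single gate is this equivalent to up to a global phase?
X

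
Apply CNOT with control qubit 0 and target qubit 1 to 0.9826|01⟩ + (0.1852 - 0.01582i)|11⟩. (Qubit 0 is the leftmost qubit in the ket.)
0.9826|01⟩ + (0.1852 - 0.01582i)|10⟩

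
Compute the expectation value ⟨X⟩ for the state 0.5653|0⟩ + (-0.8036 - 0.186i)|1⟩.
-0.9086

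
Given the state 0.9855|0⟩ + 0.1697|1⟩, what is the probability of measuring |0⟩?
0.9712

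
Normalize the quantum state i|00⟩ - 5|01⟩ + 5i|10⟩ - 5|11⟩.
0.1147i|00⟩ - 0.5735|01⟩ + 0.5735i|10⟩ - 0.5735|11⟩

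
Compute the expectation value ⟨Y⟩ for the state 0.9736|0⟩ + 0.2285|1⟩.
0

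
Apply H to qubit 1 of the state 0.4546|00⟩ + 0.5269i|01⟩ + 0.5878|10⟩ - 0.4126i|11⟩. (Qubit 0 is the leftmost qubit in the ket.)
(0.3215 + 0.3726i)|00⟩ + (0.3215 - 0.3726i)|01⟩ + (0.4156 - 0.2918i)|10⟩ + (0.4156 + 0.2918i)|11⟩

H on qubit 1 mixes each pair of kets that differ only in qubit 1: amplitudes (a, b) of (|…0…⟩, |…1…⟩) become ((a + b)/√2, (a − b)/√2). Kets absent from the input have amplitude 0.
(|00⟩, |01⟩): (a, b) = (0.4546, 0.5269i) → ((0.3215 + 0.3726i), (0.3215 - 0.3726i))
(|10⟩, |11⟩): (a, b) = (0.5878, -0.4126i) → ((0.4156 - 0.2918i), (0.4156 + 0.2918i))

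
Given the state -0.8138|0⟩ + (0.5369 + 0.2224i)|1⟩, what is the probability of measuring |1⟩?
0.3377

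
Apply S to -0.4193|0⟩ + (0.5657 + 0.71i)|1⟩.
-0.4193|0⟩ + (-0.71 + 0.5657i)|1⟩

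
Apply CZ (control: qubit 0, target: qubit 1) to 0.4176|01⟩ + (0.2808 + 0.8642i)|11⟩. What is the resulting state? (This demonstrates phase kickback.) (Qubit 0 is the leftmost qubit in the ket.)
0.4176|01⟩ + (-0.2808 - 0.8642i)|11⟩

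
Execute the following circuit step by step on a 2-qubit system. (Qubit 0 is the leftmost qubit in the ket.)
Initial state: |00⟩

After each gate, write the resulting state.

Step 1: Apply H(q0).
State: 1/√2|00⟩ + 1/√2|10⟩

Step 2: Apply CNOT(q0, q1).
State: 1/√2|00⟩ + 1/√2|11⟩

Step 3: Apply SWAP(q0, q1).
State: 1/√2|00⟩ + 1/√2|11⟩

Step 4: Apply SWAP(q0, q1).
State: 1/√2|00⟩ + 1/√2|11⟩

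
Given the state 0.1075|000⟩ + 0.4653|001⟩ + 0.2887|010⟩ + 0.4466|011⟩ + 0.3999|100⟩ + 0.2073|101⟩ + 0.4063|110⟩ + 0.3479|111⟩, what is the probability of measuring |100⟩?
0.1599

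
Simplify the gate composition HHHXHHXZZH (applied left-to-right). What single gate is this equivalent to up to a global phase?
I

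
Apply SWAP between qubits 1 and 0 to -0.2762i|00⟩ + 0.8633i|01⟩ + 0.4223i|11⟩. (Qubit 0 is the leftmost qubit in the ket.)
-0.2762i|00⟩ + 0.8633i|10⟩ + 0.4223i|11⟩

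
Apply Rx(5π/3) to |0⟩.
-0.866|0⟩ - (1/2)i|1⟩

Rx(5π/3) = [[cos(θ/2), −i·sin(θ/2)], [−i·sin(θ/2), cos(θ/2)]]; θ = 5π/3, cos(θ/2) ≈ -0.866025, sin(θ/2) ≈ 0.5.
With a = amp(|0⟩) = 1 and b = amp(|1⟩) = 0:
new amp(|0⟩) = (-0.866025)·a + (-0.5i)·b = -0.866
new amp(|1⟩) = (-0.5i)·a + (-0.866025)·b = -(1/2)i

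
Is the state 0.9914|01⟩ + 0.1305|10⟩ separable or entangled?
Entangled

Writing the state as a|00⟩ + b|01⟩ + c|10⟩ + d|11⟩, it is a product state iff ad − bc = 0.
Here (a, b, c, d) = (0, 0.9914, 0.1305, 0): ad − bc = (0)(0) − (0.9914)(0.1305) = -0.1294 ≠ 0, so the state is entangled.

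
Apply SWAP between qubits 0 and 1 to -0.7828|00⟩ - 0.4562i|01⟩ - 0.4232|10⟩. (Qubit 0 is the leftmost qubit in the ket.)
-0.7828|00⟩ - 0.4232|01⟩ - 0.4562i|10⟩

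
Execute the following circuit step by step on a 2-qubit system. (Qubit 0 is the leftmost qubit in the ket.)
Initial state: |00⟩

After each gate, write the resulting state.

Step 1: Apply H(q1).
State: 1/√2|00⟩ + 1/√2|01⟩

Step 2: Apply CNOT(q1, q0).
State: 1/√2|00⟩ + 1/√2|11⟩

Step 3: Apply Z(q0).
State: 1/√2|00⟩ - 1/√2|11⟩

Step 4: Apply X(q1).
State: 1/√2|01⟩ - 1/√2|10⟩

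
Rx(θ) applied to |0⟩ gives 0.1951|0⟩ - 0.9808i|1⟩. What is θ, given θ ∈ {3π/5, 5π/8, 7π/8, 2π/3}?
7π/8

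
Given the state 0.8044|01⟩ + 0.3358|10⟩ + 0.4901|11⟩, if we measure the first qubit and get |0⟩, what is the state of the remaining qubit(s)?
|1⟩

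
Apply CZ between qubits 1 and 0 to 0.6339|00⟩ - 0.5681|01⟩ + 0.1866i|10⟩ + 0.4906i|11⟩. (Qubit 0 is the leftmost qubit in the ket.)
0.6339|00⟩ - 0.5681|01⟩ + 0.1866i|10⟩ - 0.4906i|11⟩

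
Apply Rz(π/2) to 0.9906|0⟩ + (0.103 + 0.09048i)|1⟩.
(0.7005 - 0.7005i)|0⟩ + (0.008853 + 0.1368i)|1⟩

Rz(π/2) = [[e^(−iθ/2), 0], [0, e^(iθ/2)]] with e^(±iθ/2) = cos(θ/2) ± i·sin(θ/2); θ = π/2, cos(θ/2) ≈ 0.707107, sin(θ/2) ≈ 0.707107.
With a = amp(|0⟩) = 0.9906 and b = amp(|1⟩) = (0.103 + 0.09048i):
new amp(|0⟩) = (0.707107 - 0.707107i)·a = (0.7005 - 0.7005i)
new amp(|1⟩) = (0.707107 + 0.707107i)·b = (0.008853 + 0.1368i)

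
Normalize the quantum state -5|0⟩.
-|0⟩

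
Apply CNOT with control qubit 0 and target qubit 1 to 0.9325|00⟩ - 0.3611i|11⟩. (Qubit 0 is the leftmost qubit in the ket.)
0.9325|00⟩ - 0.3611i|10⟩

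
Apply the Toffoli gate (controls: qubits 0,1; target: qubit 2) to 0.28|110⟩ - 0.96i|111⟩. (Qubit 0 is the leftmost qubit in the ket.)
-0.96i|110⟩ + 0.28|111⟩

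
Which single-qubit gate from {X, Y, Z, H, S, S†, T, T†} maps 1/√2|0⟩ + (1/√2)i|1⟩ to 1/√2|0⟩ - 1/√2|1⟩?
S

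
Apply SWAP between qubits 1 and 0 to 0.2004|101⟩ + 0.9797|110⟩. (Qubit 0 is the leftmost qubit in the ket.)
0.2004|011⟩ + 0.9797|110⟩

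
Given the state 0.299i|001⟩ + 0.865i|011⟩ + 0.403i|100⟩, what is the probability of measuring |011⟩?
0.7482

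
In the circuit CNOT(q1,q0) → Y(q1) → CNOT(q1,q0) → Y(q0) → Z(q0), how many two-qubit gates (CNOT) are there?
2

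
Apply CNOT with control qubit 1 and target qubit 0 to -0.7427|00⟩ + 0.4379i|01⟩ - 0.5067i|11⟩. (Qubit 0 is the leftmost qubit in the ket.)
-0.7427|00⟩ - 0.5067i|01⟩ + 0.4379i|11⟩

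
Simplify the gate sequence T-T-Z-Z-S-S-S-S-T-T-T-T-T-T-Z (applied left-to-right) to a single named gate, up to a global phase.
Z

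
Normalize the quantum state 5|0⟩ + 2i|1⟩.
0.9285|0⟩ + 0.3714i|1⟩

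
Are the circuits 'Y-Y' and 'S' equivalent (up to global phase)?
No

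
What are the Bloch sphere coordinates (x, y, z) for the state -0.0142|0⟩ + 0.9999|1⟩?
(-0.0284, 0, -0.9996)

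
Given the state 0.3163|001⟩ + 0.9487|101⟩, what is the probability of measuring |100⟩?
0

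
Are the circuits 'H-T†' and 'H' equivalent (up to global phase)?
No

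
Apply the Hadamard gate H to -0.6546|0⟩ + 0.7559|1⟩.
0.07163|0⟩ - 0.9974|1⟩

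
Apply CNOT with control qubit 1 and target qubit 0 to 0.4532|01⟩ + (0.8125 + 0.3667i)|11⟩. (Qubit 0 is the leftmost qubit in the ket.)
(0.8125 + 0.3667i)|01⟩ + 0.4532|11⟩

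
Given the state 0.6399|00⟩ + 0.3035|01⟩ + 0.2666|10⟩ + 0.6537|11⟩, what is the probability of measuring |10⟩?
0.07108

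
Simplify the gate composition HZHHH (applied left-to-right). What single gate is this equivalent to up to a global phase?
X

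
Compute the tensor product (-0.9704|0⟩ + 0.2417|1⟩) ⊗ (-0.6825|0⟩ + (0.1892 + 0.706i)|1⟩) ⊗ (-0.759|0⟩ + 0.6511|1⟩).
-0.5027|000⟩ + 0.4312|001⟩ + (0.1394 + 0.52i)|010⟩ + (-0.1195 - 0.4461i)|011⟩ + 0.1252|100⟩ - 0.1074|101⟩ + (-0.03471 - 0.1295i)|110⟩ + (0.02977 + 0.1111i)|111⟩

amp(|b₁b₂…⟩) = product of the factor amplitudes for bits b₁, b₂, …; only kets whose every factor amplitude is nonzero survive.
|000⟩: (-0.9704)(-0.6825)(-0.759) = -0.5027
|001⟩: (-0.9704)(-0.6825)(0.6511) = 0.4312
|010⟩: (-0.9704)(0.1892 + 0.706i)(-0.759) = (0.1394 + 0.52i)
|011⟩: (-0.9704)(0.1892 + 0.706i)(0.6511) = (-0.1195 - 0.4461i)
|100⟩: (0.2417)(-0.6825)(-0.759) = 0.1252
|101⟩: (0.2417)(-0.6825)(0.6511) = -0.1074
|110⟩: (0.2417)(0.1892 + 0.706i)(-0.759) = (-0.03471 - 0.1295i)
|111⟩: (0.2417)(0.1892 + 0.706i)(0.6511) = (0.02977 + 0.1111i)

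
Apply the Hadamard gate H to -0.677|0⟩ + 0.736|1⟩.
0.04172|0⟩ - 0.9991|1⟩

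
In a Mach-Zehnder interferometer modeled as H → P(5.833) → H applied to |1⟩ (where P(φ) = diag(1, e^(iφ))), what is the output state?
(0.04982 + 0.2176i)|0⟩ + (0.9502 - 0.2176i)|1⟩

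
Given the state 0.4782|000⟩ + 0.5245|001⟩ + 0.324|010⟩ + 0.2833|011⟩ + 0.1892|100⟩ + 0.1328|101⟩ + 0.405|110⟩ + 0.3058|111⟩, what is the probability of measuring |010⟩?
0.105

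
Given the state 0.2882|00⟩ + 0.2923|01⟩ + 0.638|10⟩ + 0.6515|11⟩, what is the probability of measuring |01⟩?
0.08544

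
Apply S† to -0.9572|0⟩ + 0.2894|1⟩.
-0.9572|0⟩ - 0.2894i|1⟩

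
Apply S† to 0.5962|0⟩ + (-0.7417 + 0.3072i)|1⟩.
0.5962|0⟩ + (0.3072 + 0.7417i)|1⟩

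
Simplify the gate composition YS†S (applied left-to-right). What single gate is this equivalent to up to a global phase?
Y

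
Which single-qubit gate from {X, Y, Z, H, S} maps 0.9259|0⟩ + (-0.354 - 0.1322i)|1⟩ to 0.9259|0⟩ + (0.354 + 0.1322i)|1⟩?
Z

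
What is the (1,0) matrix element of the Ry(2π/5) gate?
0.5878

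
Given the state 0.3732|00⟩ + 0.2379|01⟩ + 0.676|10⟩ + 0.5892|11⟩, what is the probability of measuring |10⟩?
0.457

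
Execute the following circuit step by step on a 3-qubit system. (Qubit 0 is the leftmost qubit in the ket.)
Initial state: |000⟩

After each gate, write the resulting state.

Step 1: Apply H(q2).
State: 1/√2|000⟩ + 1/√2|001⟩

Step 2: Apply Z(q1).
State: 1/√2|000⟩ + 1/√2|001⟩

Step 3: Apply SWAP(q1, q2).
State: 1/√2|000⟩ + 1/√2|010⟩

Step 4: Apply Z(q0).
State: 1/√2|000⟩ + 1/√2|010⟩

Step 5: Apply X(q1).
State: 1/√2|000⟩ + 1/√2|010⟩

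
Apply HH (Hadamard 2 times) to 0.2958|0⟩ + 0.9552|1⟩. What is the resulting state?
0.2958|0⟩ + 0.9552|1⟩

H² = I, so an even number of Hadamards cancels: H^2 = I and the state is unchanged.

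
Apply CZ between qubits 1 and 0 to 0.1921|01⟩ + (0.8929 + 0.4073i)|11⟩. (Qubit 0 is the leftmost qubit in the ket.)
0.1921|01⟩ + (-0.8929 - 0.4073i)|11⟩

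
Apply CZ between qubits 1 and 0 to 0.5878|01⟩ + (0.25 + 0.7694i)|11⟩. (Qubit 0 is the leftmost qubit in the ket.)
0.5878|01⟩ + (-0.25 - 0.7694i)|11⟩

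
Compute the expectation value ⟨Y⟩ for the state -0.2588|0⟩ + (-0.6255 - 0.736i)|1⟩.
0.381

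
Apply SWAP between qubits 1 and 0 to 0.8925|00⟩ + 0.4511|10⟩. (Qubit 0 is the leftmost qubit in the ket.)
0.8925|00⟩ + 0.4511|01⟩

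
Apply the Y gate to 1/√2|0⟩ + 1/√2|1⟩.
-(1/√2)i|0⟩ + (1/√2)i|1⟩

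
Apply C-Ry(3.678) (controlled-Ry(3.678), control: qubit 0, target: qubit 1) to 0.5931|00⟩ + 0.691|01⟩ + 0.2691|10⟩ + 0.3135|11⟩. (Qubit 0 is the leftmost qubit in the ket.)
0.5931|00⟩ + 0.691|01⟩ - 0.3736|10⟩ + 0.1764|11⟩

C-Ry(3.678) leaves the control-|0⟩ kets |00⟩, |01⟩ unchanged and applies Ry(3.678) to qubit 1 on the control-|1⟩ pair (|10⟩, |11⟩).
Ry(3.678) = [[cos(θ/2), −sin(θ/2)], [sin(θ/2), cos(θ/2)]]; θ = 3.678, cos(θ/2) ≈ -0.265, sin(θ/2) ≈ 0.964248.
With a = amp(|10⟩) = 0.2691 and b = amp(|11⟩) = 0.3135:
new amp(|10⟩) = (-0.265)·a + (-0.964248)·b = -0.3736
new amp(|11⟩) = (0.964248)·a + (-0.265)·b = 0.1764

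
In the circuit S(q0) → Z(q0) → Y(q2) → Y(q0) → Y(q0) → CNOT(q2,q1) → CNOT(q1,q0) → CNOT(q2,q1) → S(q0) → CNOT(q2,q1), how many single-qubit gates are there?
6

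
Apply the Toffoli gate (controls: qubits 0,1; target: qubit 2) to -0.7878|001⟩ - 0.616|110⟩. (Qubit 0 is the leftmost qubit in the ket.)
-0.7878|001⟩ - 0.616|111⟩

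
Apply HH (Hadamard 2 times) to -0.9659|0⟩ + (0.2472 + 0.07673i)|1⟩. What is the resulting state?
-0.9659|0⟩ + (0.2472 + 0.07673i)|1⟩

H² = I, so an even number of Hadamards cancels: H^2 = I and the state is unchanged.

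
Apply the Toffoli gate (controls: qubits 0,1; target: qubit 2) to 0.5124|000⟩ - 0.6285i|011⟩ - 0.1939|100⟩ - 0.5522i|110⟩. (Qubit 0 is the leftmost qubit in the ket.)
0.5124|000⟩ - 0.6285i|011⟩ - 0.1939|100⟩ - 0.5522i|111⟩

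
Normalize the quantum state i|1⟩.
i|1⟩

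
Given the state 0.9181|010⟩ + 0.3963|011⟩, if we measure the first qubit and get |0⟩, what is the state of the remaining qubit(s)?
0.9181|10⟩ + 0.3963|11⟩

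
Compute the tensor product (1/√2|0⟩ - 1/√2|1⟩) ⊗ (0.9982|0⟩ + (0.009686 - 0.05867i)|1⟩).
0.7058|00⟩ + (0.006849 - 0.04149i)|01⟩ - 0.7058|10⟩ + (-0.006849 + 0.04149i)|11⟩

amp(|b₁b₂…⟩) = product of the factor amplitudes for bits b₁, b₂, …; only kets whose every factor amplitude is nonzero survive.
|00⟩: (1/√2)(0.9982) = 0.7058
|01⟩: (1/√2)(0.009686 - 0.05867i) = (0.006849 - 0.04149i)
|10⟩: (-1/√2)(0.9982) = -0.7058
|11⟩: (-1/√2)(0.009686 - 0.05867i) = (-0.006849 + 0.04149i)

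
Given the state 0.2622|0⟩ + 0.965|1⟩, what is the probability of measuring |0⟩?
0.06875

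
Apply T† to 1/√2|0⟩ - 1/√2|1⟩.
1/√2|0⟩ + (-1/2 + (1/2)i)|1⟩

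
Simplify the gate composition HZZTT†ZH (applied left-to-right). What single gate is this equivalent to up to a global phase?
X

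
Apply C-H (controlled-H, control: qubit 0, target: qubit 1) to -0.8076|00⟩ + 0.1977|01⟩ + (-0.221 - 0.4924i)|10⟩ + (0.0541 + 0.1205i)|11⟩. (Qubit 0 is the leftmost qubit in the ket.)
-0.8076|00⟩ + 0.1977|01⟩ + (-0.118 - 0.263i)|10⟩ + (-0.1945 - 0.4334i)|11⟩

C-H leaves the control-|0⟩ kets |00⟩, |01⟩ unchanged and applies H to qubit 1 on the control-|1⟩ pair (|10⟩, |11⟩).
H = [[1/√2, 1/√2], [1/√2, -1/√2]].
With a = amp(|10⟩) = (-0.221 - 0.4924i) and b = amp(|11⟩) = (0.0541 + 0.1205i):
new amp(|10⟩) = (1/√2)·a + (1/√2)·b = (-0.118 - 0.263i)
new amp(|11⟩) = (1/√2)·a + (-1/√2)·b = (-0.1945 - 0.4334i)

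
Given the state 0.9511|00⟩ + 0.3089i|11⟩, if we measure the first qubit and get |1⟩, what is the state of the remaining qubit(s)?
i|1⟩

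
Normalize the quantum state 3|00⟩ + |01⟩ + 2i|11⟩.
0.8018|00⟩ + 0.2673|01⟩ + 0.5345i|11⟩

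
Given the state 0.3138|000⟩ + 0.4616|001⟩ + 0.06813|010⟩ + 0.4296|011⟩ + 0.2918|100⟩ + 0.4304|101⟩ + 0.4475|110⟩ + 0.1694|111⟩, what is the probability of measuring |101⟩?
0.1852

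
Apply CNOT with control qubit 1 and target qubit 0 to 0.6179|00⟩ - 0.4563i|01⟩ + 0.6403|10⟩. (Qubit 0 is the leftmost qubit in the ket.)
0.6179|00⟩ + 0.6403|10⟩ - 0.4563i|11⟩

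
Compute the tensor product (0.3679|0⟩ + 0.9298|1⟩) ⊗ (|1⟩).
0.3679|01⟩ + 0.9298|11⟩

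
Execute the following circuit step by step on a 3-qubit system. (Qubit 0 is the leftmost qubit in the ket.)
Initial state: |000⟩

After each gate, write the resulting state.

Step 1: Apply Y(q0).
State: i|100⟩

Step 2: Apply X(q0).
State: i|000⟩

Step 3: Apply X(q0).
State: i|100⟩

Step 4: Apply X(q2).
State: i|101⟩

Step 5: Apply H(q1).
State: (1/√2)i|101⟩ + (1/√2)i|111⟩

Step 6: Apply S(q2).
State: -1/√2|101⟩ - 1/√2|111⟩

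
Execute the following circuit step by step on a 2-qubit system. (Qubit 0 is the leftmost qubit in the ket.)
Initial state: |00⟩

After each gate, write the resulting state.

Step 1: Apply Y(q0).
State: i|10⟩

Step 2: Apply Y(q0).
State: |00⟩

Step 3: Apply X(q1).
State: |01⟩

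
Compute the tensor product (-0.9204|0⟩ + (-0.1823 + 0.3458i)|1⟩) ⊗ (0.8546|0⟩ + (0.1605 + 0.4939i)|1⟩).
-0.7866|00⟩ + (-0.1477 - 0.4546i)|01⟩ + (-0.1558 + 0.2955i)|10⟩ + (-0.2 - 0.03454i)|11⟩

amp(|b₁b₂…⟩) = product of the factor amplitudes for bits b₁, b₂, …; only kets whose every factor amplitude is nonzero survive.
|00⟩: (-0.9204)(0.8546) = -0.7866
|01⟩: (-0.9204)(0.1605 + 0.4939i) = (-0.1477 - 0.4546i)
|10⟩: (-0.1823 + 0.3458i)(0.8546) = (-0.1558 + 0.2955i)
|11⟩: (-0.1823 + 0.3458i)(0.1605 + 0.4939i) = (-0.2 - 0.03454i)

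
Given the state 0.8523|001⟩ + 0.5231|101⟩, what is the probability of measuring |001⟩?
0.7264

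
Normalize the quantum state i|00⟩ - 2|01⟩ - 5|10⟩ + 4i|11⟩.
0.1474i|00⟩ - 0.2949|01⟩ - 0.7372|10⟩ + 0.5898i|11⟩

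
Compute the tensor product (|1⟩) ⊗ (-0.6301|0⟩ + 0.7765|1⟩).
-0.6301|10⟩ + 0.7765|11⟩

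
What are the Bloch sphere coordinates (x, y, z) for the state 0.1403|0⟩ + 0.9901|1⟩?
(0.2778, 0, -0.9606)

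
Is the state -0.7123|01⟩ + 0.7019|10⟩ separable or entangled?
Entangled

Writing the state as a|00⟩ + b|01⟩ + c|10⟩ + d|11⟩, it is a product state iff ad − bc = 0.
Here (a, b, c, d) = (0, -0.7123, 0.7019, 0): ad − bc = (0)(0) − (-0.7123)(0.7019) = 0.5 ≠ 0, so the state is entangled.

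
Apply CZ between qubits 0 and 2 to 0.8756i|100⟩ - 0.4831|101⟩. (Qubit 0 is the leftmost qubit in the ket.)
0.8756i|100⟩ + 0.4831|101⟩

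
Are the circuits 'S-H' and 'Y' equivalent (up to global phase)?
No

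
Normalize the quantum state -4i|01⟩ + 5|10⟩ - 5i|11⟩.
-0.4924i|01⟩ + 0.6155|10⟩ - 0.6155i|11⟩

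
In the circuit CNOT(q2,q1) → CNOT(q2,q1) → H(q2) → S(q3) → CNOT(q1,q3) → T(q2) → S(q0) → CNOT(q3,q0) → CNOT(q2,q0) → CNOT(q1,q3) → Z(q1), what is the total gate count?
11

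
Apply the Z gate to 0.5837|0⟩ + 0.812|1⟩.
0.5837|0⟩ - 0.812|1⟩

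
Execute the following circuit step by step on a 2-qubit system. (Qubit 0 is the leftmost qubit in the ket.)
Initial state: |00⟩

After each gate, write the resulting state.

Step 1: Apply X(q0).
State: |10⟩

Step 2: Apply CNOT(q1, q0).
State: |10⟩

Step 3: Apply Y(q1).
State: i|11⟩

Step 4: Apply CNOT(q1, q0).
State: i|01⟩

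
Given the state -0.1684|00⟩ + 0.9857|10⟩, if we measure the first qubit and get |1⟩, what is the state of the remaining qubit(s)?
|0⟩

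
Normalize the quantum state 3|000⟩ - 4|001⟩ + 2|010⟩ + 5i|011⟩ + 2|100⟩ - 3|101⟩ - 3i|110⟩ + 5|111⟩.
0.2985|000⟩ - 0.398|001⟩ + 0.199|010⟩ + 0.4975i|011⟩ + 0.199|100⟩ - 0.2985|101⟩ - 0.2985i|110⟩ + 0.4975|111⟩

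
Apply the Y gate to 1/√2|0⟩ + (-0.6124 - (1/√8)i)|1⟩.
(-1/√8 + 0.6124i)|0⟩ + (1/√2)i|1⟩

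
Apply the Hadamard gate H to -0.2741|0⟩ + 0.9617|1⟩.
0.4862|0⟩ - 0.8738|1⟩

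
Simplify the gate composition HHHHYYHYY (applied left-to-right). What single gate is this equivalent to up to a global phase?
H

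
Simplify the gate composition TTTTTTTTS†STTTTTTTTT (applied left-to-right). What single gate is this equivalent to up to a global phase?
T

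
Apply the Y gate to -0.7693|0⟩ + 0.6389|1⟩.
-0.6389i|0⟩ - 0.7693i|1⟩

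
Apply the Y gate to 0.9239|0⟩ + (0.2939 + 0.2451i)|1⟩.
(0.2451 - 0.2939i)|0⟩ + 0.9239i|1⟩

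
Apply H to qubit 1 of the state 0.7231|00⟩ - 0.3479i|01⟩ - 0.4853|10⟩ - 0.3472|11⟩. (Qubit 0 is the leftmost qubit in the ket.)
(0.5113 - 0.246i)|00⟩ + (0.5113 + 0.246i)|01⟩ - 0.5887|10⟩ - 0.09765|11⟩

H on qubit 1 mixes each pair of kets that differ only in qubit 1: amplitudes (a, b) of (|…0…⟩, |…1…⟩) become ((a + b)/√2, (a − b)/√2). Kets absent from the input have amplitude 0.
(|00⟩, |01⟩): (a, b) = (0.7231, -0.3479i) → ((0.5113 - 0.246i), (0.5113 + 0.246i))
(|10⟩, |11⟩): (a, b) = (-0.4853, -0.3472) → (-0.5887, -0.09765)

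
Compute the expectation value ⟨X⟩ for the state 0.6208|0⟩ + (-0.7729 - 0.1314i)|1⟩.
-0.9596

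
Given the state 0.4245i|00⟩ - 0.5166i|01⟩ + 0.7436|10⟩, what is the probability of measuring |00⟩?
0.1802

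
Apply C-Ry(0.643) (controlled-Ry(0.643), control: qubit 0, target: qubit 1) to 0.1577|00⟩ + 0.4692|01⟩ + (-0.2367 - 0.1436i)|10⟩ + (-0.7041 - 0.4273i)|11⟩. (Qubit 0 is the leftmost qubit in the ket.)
0.1577|00⟩ + 0.4692|01⟩ + (-0.002083 - 0.00122i)|10⟩ + (-0.7428 - 0.4508i)|11⟩

C-Ry(0.643) leaves the control-|0⟩ kets |00⟩, |01⟩ unchanged and applies Ry(0.643) to qubit 1 on the control-|1⟩ pair (|10⟩, |11⟩).
Ry(0.643) = [[cos(θ/2), −sin(θ/2)], [sin(θ/2), cos(θ/2)]]; θ = 0.643, cos(θ/2) ≈ 0.948763, sin(θ/2) ≈ 0.31599.
With a = amp(|10⟩) = (-0.2367 - 0.1436i) and b = amp(|11⟩) = (-0.7041 - 0.4273i):
new amp(|10⟩) = (0.948763)·a + (-0.31599)·b = (-0.002083 - 0.00122i)
new amp(|11⟩) = (0.31599)·a + (0.948763)·b = (-0.7428 - 0.4508i)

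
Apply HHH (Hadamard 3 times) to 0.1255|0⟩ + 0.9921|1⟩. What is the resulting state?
0.7903|0⟩ - 0.6128|1⟩

H² = I, so H^3 = H: a single Hadamard. With (a, b) = (0.1255, 0.9921), H gives ((a + b)/√2, (a − b)/√2) = (0.7903, -0.6128).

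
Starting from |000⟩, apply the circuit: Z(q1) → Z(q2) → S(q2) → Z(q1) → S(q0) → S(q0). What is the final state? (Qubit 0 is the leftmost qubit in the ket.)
|000⟩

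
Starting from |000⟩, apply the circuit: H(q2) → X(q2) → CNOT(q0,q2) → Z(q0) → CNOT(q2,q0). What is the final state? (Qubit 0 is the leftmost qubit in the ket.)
1/√2|000⟩ + 1/√2|101⟩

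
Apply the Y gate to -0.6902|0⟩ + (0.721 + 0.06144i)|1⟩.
(0.06144 - 0.721i)|0⟩ - 0.6902i|1⟩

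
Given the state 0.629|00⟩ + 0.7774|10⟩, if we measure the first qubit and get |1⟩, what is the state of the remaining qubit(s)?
|0⟩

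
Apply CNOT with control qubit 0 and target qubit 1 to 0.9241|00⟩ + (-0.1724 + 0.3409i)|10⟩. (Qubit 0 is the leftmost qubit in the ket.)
0.9241|00⟩ + (-0.1724 + 0.3409i)|11⟩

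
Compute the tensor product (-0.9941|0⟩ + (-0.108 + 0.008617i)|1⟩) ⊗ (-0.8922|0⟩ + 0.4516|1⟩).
0.8869|00⟩ - 0.4489|01⟩ + (0.09636 - 0.007688i)|10⟩ + (-0.04877 + 0.003891i)|11⟩

amp(|b₁b₂…⟩) = product of the factor amplitudes for bits b₁, b₂, …; only kets whose every factor amplitude is nonzero survive.
|00⟩: (-0.9941)(-0.8922) = 0.8869
|01⟩: (-0.9941)(0.4516) = -0.4489
|10⟩: (-0.108 + 0.008617i)(-0.8922) = (0.09636 - 0.007688i)
|11⟩: (-0.108 + 0.008617i)(0.4516) = (-0.04877 + 0.003891i)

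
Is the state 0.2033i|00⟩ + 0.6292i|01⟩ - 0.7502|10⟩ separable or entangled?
Entangled

Writing the state as a|00⟩ + b|01⟩ + c|10⟩ + d|11⟩, it is a product state iff ad − bc = 0.
Here (a, b, c, d) = (0.2033i, 0.6292i, -0.7502, 0): ad − bc = (0.2033i)(0) − (0.6292i)(-0.7502) = 0.472i ≠ 0, so the state is entangled.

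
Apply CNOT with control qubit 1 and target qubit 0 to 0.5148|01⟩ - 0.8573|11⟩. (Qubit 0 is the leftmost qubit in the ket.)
-0.8573|01⟩ + 0.5148|11⟩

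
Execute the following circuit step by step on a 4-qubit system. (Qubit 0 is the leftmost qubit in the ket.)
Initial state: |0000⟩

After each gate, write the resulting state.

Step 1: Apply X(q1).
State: |0100⟩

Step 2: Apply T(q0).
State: |0100⟩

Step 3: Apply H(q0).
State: 1/√2|0100⟩ + 1/√2|1100⟩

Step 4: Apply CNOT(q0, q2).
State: 1/√2|0100⟩ + 1/√2|1110⟩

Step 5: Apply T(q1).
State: (1/2 + (1/2)i)|0100⟩ + (1/2 + (1/2)i)|1110⟩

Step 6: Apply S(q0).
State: (1/2 + (1/2)i)|0100⟩ + (-1/2 + (1/2)i)|1110⟩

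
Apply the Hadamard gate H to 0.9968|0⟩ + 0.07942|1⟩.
0.761|0⟩ + 0.6487|1⟩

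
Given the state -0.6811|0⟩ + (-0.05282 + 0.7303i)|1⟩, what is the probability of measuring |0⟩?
0.4639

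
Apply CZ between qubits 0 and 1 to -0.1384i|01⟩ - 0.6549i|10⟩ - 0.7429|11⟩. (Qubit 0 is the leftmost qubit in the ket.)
-0.1384i|01⟩ - 0.6549i|10⟩ + 0.7429|11⟩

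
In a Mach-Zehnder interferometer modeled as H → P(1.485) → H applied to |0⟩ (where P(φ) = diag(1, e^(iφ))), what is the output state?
(0.5428 + 0.4982i)|0⟩ + (0.4572 - 0.4982i)|1⟩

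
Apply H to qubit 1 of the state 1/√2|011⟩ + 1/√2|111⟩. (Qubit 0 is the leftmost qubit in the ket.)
1/2|001⟩ - 1/2|011⟩ + 1/2|101⟩ - 1/2|111⟩

H on qubit 1 mixes each pair of kets that differ only in qubit 1: amplitudes (a, b) of (|…0…⟩, |…1…⟩) become ((a + b)/√2, (a − b)/√2). Kets absent from the input have amplitude 0.
(|001⟩, |011⟩): (a, b) = (0, 1/√2) → (1/2, -1/2)
(|101⟩, |111⟩): (a, b) = (0, 1/√2) → (1/2, -1/2)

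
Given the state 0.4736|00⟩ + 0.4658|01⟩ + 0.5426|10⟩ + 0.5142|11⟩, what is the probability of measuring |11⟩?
0.2644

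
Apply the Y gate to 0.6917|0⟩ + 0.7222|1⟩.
-0.7222i|0⟩ + 0.6917i|1⟩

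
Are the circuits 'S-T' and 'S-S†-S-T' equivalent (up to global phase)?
Yes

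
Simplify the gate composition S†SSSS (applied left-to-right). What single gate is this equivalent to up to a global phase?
S†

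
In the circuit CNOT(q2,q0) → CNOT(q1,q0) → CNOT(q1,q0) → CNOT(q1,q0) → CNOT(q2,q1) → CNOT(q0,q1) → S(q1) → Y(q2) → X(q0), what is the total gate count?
9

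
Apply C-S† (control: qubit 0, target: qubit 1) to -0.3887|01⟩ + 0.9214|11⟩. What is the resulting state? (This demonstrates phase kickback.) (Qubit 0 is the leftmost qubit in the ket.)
-0.3887|01⟩ - 0.9214i|11⟩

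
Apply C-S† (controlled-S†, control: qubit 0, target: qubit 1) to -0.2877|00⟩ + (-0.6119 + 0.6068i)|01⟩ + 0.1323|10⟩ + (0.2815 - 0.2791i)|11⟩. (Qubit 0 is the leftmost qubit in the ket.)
-0.2877|00⟩ + (-0.6119 + 0.6068i)|01⟩ + 0.1323|10⟩ + (-0.2791 - 0.2815i)|11⟩

C-S† leaves the control-|0⟩ kets |00⟩, |01⟩ unchanged and applies S† to qubit 1 on the control-|1⟩ pair (|10⟩, |11⟩).
S† = [[1, 0], [0, -i]].
With a = amp(|10⟩) = 0.1323 and b = amp(|11⟩) = (0.2815 - 0.2791i):
new amp(|10⟩) = (1)·a = 0.1323
new amp(|11⟩) = (-i)·b = (-0.2791 - 0.2815i)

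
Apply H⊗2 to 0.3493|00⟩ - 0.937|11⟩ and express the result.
-0.2939|00⟩ + 0.6432|01⟩ + 0.6432|10⟩ - 0.2939|11⟩

H⊗2 gives amp(|y⟩) = (1/2) Σ_x (−1)^(x·y) amp(|x⟩), where x·y is the number of positions in which both x and y have a 1.
|00⟩: (0.3493 - 0.937)/2 = -0.2939
|01⟩: (0.3493 + 0.937)/2 = 0.6432
|10⟩: (0.3493 + 0.937)/2 = 0.6432
|11⟩: (0.3493 - 0.937)/2 = -0.2939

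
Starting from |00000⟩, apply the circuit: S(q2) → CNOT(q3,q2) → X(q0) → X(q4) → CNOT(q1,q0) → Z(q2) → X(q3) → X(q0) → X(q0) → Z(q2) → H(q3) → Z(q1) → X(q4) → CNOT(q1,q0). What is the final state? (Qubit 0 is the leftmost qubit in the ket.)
1/√2|10000⟩ - 1/√2|10010⟩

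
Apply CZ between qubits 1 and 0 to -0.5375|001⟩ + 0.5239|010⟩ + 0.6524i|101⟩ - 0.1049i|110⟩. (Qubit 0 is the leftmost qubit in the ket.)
-0.5375|001⟩ + 0.5239|010⟩ + 0.6524i|101⟩ + 0.1049i|110⟩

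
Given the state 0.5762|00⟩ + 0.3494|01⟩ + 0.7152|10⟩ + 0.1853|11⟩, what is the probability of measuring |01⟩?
0.1221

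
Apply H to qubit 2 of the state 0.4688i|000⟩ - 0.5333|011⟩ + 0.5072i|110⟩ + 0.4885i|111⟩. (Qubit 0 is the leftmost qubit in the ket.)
0.3315i|000⟩ + 0.3315i|001⟩ - 0.3771|010⟩ + 0.3771|011⟩ + 0.7041i|110⟩ + 0.01322i|111⟩

H on qubit 2 mixes each pair of kets that differ only in qubit 2: amplitudes (a, b) of (|…0…⟩, |…1…⟩) become ((a + b)/√2, (a − b)/√2). Kets absent from the input have amplitude 0.
(|000⟩, |001⟩): (a, b) = (0.4688i, 0) → (0.3315i, 0.3315i)
(|010⟩, |011⟩): (a, b) = (0, -0.5333) → (-0.3771, 0.3771)
(|110⟩, |111⟩): (a, b) = (0.5072i, 0.4885i) → (0.7041i, 0.01322i)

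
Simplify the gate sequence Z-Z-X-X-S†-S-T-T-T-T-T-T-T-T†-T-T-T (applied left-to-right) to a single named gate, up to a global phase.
T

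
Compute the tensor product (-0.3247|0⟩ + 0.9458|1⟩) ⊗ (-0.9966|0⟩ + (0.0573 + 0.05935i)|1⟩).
0.3236|00⟩ + (-0.01861 - 0.01927i)|01⟩ - 0.9426|10⟩ + (0.05419 + 0.05613i)|11⟩

amp(|b₁b₂…⟩) = product of the factor amplitudes for bits b₁, b₂, …; only kets whose every factor amplitude is nonzero survive.
|00⟩: (-0.3247)(-0.9966) = 0.3236
|01⟩: (-0.3247)(0.0573 + 0.05935i) = (-0.01861 - 0.01927i)
|10⟩: (0.9458)(-0.9966) = -0.9426
|11⟩: (0.9458)(0.0573 + 0.05935i) = (0.05419 + 0.05613i)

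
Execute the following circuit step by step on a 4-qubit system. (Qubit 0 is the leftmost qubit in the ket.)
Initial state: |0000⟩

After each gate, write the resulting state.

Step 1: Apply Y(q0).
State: i|1000⟩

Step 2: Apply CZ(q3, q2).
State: i|1000⟩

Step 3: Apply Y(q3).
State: -|1001⟩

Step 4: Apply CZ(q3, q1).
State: -|1001⟩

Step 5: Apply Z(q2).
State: -|1001⟩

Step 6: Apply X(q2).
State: -|1011⟩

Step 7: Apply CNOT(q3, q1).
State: -|1111⟩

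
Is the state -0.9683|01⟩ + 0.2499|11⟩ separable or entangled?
Separable

Writing the state as a|00⟩ + b|01⟩ + c|10⟩ + d|11⟩, it is a product state iff ad − bc = 0.
Here (a, b, c, d) = (0, -0.9683, 0, 0.2499): ad − bc = (0)(0.2499) − (-0.9683)(0) = 0, so the state is separable.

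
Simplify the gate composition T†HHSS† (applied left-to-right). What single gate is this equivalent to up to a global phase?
T†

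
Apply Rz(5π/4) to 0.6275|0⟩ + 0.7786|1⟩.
(-0.2401 - 0.5797i)|0⟩ + (-0.298 + 0.7193i)|1⟩

Rz(5π/4) = [[e^(−iθ/2), 0], [0, e^(iθ/2)]] with e^(±iθ/2) = cos(θ/2) ± i·sin(θ/2); θ = 5π/4, cos(θ/2) ≈ -0.382683, sin(θ/2) ≈ 0.92388.
With a = amp(|0⟩) = 0.6275 and b = amp(|1⟩) = 0.7786:
new amp(|0⟩) = (-0.382683 - 0.92388i)·a = (-0.2401 - 0.5797i)
new amp(|1⟩) = (-0.382683 + 0.92388i)·b = (-0.298 + 0.7193i)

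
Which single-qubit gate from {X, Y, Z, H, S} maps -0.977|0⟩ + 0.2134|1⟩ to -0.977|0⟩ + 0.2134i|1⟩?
S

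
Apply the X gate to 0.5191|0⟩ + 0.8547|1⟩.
0.8547|0⟩ + 0.5191|1⟩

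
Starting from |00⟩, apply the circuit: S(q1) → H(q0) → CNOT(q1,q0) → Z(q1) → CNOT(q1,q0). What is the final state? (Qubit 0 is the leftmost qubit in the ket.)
1/√2|00⟩ + 1/√2|10⟩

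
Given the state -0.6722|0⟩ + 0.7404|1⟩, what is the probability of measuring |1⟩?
0.5482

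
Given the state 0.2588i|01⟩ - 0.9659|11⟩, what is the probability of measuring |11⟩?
0.933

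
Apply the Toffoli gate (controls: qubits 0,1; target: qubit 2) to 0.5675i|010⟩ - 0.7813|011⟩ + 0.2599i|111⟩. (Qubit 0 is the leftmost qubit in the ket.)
0.5675i|010⟩ - 0.7813|011⟩ + 0.2599i|110⟩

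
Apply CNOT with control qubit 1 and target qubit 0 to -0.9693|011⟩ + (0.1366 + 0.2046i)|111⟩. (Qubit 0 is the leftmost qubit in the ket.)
(0.1366 + 0.2046i)|011⟩ - 0.9693|111⟩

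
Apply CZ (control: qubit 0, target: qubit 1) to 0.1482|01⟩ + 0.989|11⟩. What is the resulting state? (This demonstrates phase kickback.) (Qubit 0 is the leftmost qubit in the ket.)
0.1482|01⟩ - 0.989|11⟩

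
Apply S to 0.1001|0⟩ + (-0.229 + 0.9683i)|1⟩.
0.1001|0⟩ + (-0.9683 - 0.229i)|1⟩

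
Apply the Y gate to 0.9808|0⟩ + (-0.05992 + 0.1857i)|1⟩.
(0.1857 + 0.05992i)|0⟩ + 0.9808i|1⟩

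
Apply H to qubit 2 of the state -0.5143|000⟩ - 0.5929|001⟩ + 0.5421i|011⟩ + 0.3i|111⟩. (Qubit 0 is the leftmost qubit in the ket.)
-0.7829|000⟩ + 0.05558|001⟩ + 0.3833i|010⟩ - 0.3833i|011⟩ + 0.2121i|110⟩ - 0.2121i|111⟩

H on qubit 2 mixes each pair of kets that differ only in qubit 2: amplitudes (a, b) of (|…0…⟩, |…1…⟩) become ((a + b)/√2, (a − b)/√2). Kets absent from the input have amplitude 0.
(|000⟩, |001⟩): (a, b) = (-0.5143, -0.5929) → (-0.7829, 0.05558)
(|010⟩, |011⟩): (a, b) = (0, 0.5421i) → (0.3833i, -0.3833i)
(|110⟩, |111⟩): (a, b) = (0, 0.3i) → (0.2121i, -0.2121i)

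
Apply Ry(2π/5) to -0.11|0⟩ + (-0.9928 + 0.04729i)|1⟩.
(0.4946 - 0.0278i)|0⟩ + (-0.8678 + 0.03826i)|1⟩

Ry(2π/5) = [[cos(θ/2), −sin(θ/2)], [sin(θ/2), cos(θ/2)]]; θ = 2π/5, cos(θ/2) ≈ 0.809017, sin(θ/2) ≈ 0.587785.
With a = amp(|0⟩) = -0.11 and b = amp(|1⟩) = (-0.9928 + 0.04729i):
new amp(|0⟩) = (0.809017)·a + (-0.587785)·b = (0.4946 - 0.0278i)
new amp(|1⟩) = (0.587785)·a + (0.809017)·b = (-0.8678 + 0.03826i)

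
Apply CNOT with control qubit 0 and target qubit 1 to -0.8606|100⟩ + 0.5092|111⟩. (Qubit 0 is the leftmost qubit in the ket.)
0.5092|101⟩ - 0.8606|110⟩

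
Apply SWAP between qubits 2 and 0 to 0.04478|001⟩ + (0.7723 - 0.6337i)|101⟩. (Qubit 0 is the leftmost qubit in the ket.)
0.04478|100⟩ + (0.7723 - 0.6337i)|101⟩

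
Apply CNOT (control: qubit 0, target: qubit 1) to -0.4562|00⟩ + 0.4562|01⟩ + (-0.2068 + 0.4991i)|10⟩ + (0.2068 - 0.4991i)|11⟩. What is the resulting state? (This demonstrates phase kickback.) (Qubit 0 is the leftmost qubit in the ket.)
-0.4562|00⟩ + 0.4562|01⟩ + (0.2068 - 0.4991i)|10⟩ + (-0.2068 + 0.4991i)|11⟩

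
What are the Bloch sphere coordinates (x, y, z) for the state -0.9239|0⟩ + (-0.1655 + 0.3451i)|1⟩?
(0.3058, -0.6377, 0.7071)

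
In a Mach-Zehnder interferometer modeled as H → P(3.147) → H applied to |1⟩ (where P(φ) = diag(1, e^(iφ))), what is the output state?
(1 + 0.002704i)|0⟩ + (0.00000731 - 0.002704i)|1⟩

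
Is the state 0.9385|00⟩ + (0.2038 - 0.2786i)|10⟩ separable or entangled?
Separable

Writing the state as a|00⟩ + b|01⟩ + c|10⟩ + d|11⟩, it is a product state iff ad − bc = 0.
Here (a, b, c, d) = (0.9385, 0, (0.2038 - 0.2786i), 0): ad − bc = (0.9385)(0) − (0)(0.2038 - 0.2786i) = 0, so the state is separable.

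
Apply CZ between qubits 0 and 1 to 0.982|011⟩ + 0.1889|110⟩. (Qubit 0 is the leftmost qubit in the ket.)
0.982|011⟩ - 0.1889|110⟩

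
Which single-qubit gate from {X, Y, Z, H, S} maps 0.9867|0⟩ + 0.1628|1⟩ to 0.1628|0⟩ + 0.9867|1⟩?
X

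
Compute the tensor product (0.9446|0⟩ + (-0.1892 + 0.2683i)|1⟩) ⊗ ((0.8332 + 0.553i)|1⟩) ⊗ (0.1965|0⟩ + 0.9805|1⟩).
(0.1547 + 0.1026i)|010⟩ + (0.7717 + 0.5122i)|011⟩ + (-0.06013 + 0.02337i)|110⟩ + (-0.3 + 0.1166i)|111⟩

amp(|b₁b₂…⟩) = product of the factor amplitudes for bits b₁, b₂, …; only kets whose every factor amplitude is nonzero survive.
|010⟩: (0.9446)(0.8332 + 0.553i)(0.1965) = (0.1547 + 0.1026i)
|011⟩: (0.9446)(0.8332 + 0.553i)(0.9805) = (0.7717 + 0.5122i)
|110⟩: (-0.1892 + 0.2683i)(0.8332 + 0.553i)(0.1965) = (-0.06013 + 0.02337i)
|111⟩: (-0.1892 + 0.2683i)(0.8332 + 0.553i)(0.9805) = (-0.3 + 0.1166i)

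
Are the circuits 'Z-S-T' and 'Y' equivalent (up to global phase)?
No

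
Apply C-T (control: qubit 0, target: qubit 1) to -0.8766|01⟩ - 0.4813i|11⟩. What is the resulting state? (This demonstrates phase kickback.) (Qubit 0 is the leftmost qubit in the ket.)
-0.8766|01⟩ + (0.3403 - 0.3403i)|11⟩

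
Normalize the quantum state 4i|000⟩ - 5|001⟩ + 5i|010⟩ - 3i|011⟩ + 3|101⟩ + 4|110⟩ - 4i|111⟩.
0.3714i|000⟩ - 0.4642|001⟩ + 0.4642i|010⟩ - 0.2785i|011⟩ + 0.2785|101⟩ + 0.3714|110⟩ - 0.3714i|111⟩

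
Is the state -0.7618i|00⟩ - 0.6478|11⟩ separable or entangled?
Entangled

Writing the state as a|00⟩ + b|01⟩ + c|10⟩ + d|11⟩, it is a product state iff ad − bc = 0.
Here (a, b, c, d) = (-0.7618i, 0, 0, -0.6478): ad − bc = (-0.7618i)(-0.6478) − (0)(0) = 0.4935i ≠ 0, so the state is entangled.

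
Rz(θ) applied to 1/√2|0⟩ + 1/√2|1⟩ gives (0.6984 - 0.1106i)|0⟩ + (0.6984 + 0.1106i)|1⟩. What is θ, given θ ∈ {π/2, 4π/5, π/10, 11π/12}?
π/10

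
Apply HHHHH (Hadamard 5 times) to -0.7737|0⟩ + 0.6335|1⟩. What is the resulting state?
-0.09914|0⟩ - 0.995|1⟩

H² = I, so H^5 = H: a single Hadamard. With (a, b) = (-0.7737, 0.6335), H gives ((a + b)/√2, (a − b)/√2) = (-0.09914, -0.995).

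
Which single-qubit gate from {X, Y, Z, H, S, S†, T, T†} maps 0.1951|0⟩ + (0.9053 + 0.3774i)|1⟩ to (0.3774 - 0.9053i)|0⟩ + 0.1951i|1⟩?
Y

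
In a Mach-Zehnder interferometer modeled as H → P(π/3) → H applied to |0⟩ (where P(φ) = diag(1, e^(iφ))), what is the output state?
(0.75 + 0.433i)|0⟩ + (0.25 - 0.433i)|1⟩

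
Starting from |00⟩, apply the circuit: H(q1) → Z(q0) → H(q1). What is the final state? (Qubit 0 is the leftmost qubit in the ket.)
|00⟩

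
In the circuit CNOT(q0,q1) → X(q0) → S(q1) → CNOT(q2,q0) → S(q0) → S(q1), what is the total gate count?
6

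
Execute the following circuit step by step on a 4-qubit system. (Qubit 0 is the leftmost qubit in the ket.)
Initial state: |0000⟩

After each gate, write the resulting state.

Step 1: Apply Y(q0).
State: i|1000⟩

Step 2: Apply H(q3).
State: (1/√2)i|1000⟩ + (1/√2)i|1001⟩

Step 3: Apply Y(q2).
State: -1/√2|1010⟩ - 1/√2|1011⟩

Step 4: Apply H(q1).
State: -1/2|1010⟩ - 1/2|1011⟩ - 1/2|1110⟩ - 1/2|1111⟩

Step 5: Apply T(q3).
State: -1/2|1010⟩ + (-1/√8 - (1/√8)i)|1011⟩ - 1/2|1110⟩ + (-1/√8 - (1/√8)i)|1111⟩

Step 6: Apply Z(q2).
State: 1/2|1010⟩ + (1/√8 + (1/√8)i)|1011⟩ + 1/2|1110⟩ + (1/√8 + (1/√8)i)|1111⟩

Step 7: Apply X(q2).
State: 1/2|1000⟩ + (1/√8 + (1/√8)i)|1001⟩ + 1/2|1100⟩ + (1/√8 + (1/√8)i)|1101⟩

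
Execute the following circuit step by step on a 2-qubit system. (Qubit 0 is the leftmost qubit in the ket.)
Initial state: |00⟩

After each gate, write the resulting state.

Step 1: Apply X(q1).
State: |01⟩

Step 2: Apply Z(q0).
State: |01⟩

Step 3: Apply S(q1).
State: i|01⟩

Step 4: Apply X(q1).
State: i|00⟩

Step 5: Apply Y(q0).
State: -|10⟩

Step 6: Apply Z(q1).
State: -|10⟩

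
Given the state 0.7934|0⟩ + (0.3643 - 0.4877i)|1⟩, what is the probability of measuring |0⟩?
0.6295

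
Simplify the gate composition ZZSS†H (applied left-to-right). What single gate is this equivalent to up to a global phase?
H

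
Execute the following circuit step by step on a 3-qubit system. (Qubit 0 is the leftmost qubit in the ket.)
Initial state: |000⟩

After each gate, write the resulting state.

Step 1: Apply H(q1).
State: 1/√2|000⟩ + 1/√2|010⟩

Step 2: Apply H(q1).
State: |000⟩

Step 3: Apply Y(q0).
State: i|100⟩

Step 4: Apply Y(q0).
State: |000⟩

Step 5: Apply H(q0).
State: 1/√2|000⟩ + 1/√2|100⟩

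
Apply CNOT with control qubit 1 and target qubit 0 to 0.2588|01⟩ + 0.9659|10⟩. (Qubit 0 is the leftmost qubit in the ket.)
0.9659|10⟩ + 0.2588|11⟩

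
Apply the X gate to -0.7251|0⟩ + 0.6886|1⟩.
0.6886|0⟩ - 0.7251|1⟩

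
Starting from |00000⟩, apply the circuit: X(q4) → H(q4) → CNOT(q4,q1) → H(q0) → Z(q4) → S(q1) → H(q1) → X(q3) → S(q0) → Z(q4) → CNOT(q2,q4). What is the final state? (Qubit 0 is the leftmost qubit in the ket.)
1/√8|00010⟩ - (1/√8)i|00011⟩ + 1/√8|01010⟩ + (1/√8)i|01011⟩ + (1/√8)i|10010⟩ + 1/√8|10011⟩ + (1/√8)i|11010⟩ - 1/√8|11011⟩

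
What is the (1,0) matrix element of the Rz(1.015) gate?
0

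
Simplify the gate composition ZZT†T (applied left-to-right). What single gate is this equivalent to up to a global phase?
I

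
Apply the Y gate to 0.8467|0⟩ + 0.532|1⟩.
-0.532i|0⟩ + 0.8467i|1⟩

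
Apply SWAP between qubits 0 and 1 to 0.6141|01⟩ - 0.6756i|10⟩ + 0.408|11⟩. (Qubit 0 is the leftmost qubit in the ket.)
-0.6756i|01⟩ + 0.6141|10⟩ + 0.408|11⟩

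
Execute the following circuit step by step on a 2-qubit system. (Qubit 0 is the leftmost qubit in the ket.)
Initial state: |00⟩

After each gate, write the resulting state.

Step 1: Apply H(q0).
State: 1/√2|00⟩ + 1/√2|10⟩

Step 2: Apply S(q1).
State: 1/√2|00⟩ + 1/√2|10⟩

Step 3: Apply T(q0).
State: 1/√2|00⟩ + (1/2 + (1/2)i)|10⟩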